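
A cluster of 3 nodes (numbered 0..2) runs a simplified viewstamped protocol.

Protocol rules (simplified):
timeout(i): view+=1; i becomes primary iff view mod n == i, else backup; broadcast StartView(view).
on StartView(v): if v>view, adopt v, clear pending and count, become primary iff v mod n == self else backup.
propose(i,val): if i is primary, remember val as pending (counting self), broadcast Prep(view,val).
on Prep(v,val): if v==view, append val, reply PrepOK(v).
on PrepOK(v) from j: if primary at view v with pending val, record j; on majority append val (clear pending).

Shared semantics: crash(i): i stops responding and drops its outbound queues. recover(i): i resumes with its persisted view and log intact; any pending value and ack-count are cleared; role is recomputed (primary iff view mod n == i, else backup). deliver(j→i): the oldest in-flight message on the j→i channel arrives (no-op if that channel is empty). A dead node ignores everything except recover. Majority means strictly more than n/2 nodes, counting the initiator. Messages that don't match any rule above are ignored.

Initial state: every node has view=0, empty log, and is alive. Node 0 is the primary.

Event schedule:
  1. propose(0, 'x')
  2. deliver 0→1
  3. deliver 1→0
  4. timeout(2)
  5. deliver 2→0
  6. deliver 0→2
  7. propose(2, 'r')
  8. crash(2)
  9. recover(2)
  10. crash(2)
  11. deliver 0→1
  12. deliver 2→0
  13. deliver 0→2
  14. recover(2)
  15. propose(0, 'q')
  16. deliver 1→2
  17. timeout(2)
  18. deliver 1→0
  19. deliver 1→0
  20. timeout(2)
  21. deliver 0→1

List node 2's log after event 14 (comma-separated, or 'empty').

[1] propose(0,'x') → ∅
[2] deliver 0→1 → N1(back v0 [x])
[3] deliver 1→0 → N0(prim v0 [x])
[4] timeout(2) → N2(back v1 [-])
[5] deliver 2→0 → N0(back v1 [x])
[6] deliver 0→2 → ∅
[7] propose(2,'r') → ∅
[8] crash(2) → N2(✗back v1 [-])
[9] recover(2) → N2(back v1 [-])
[10] crash(2) → N2(✗back v1 [-])
[11] deliver 0→1 → ∅
[12] deliver 2→0 → ∅
[13] deliver 0→2 → ∅
[14] recover(2) → N2(back v1 [-])

empty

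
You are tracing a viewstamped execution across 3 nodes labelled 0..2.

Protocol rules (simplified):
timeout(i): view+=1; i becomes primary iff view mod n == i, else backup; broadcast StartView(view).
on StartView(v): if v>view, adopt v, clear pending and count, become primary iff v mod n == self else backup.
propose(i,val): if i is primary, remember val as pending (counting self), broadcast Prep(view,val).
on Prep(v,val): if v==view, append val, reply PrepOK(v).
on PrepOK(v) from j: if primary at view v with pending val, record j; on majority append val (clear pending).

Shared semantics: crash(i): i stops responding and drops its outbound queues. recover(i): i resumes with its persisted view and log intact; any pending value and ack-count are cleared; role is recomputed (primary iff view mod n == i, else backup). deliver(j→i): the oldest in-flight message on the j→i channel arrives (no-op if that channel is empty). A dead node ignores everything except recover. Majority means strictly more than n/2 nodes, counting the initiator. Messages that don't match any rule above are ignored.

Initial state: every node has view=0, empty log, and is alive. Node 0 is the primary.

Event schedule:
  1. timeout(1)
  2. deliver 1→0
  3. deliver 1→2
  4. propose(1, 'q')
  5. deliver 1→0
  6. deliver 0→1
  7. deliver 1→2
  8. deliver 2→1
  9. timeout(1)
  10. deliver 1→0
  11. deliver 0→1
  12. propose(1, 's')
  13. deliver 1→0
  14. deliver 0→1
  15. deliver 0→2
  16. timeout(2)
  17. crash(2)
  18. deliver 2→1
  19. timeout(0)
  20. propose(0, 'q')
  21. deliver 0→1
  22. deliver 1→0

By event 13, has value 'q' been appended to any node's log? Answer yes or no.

step 1 timeout(1): 1={prim,v=1,log=-}
step 2 deliver 1→0: 0={back,v=1,log=-}
step 3 deliver 1→2: 2={back,v=1,log=-}
step 4 propose(1,'q'): —
step 5 deliver 1→0: 0={back,v=1,log=q}
step 6 deliver 0→1: 1={prim,v=1,log=q}
step 7 deliver 1→2: 2={back,v=1,log=q}
step 8 deliver 2→1: —
step 9 timeout(1): 1={back,v=2,log=q}
step 10 deliver 1→0: 0={back,v=2,log=q}
step 11 deliver 0→1: —
step 12 propose(1,'s'): —
step 13 deliver 1→0: —

yes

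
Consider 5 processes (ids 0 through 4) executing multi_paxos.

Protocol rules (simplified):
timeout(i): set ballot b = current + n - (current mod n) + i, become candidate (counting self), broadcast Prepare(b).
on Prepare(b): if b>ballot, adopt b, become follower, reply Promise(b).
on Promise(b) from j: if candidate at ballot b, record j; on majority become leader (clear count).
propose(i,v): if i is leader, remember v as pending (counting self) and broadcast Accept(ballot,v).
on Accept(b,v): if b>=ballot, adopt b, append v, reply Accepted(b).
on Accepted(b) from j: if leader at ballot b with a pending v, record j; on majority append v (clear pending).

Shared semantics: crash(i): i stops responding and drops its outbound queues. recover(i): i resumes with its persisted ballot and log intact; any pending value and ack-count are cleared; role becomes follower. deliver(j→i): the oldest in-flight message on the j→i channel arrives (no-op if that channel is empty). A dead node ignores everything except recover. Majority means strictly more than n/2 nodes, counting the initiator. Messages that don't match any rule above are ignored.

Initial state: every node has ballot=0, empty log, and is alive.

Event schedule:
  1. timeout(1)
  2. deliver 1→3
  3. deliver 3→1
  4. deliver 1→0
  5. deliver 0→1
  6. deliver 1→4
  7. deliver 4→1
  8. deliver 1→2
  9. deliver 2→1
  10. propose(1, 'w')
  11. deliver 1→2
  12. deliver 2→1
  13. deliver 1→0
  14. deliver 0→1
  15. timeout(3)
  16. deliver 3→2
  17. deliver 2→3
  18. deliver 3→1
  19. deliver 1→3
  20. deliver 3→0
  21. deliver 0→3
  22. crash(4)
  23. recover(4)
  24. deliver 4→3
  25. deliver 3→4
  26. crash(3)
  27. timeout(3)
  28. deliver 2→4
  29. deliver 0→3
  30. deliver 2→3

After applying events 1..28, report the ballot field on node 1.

e1 timeout(1): 1[cand,b=6,-]
e2 deliver 1→3: 3[foll,b=6,-]
e3 deliver 3→1: ·
e4 deliver 1→0: 0[foll,b=6,-]
e5 deliver 0→1: 1[lead,b=6,-]
e6 deliver 1→4: 4[foll,b=6,-]
e7 deliver 4→1: ·
e8 deliver 1→2: 2[foll,b=6,-]
e9 deliver 2→1: ·
e10 propose(1,'w'): ·
e11 deliver 1→2: 2[foll,b=6,w]
e12 deliver 2→1: ·
e13 deliver 1→0: 0[foll,b=6,w]
e14 deliver 0→1: 1[lead,b=6,w]
e15 timeout(3): 3[cand,b=13,-]
e16 deliver 3→2: 2[foll,b=13,w]
e17 deliver 2→3: ·
e18 deliver 3→1: 1[foll,b=13,w]
e19 deliver 1→3: ·
e20 deliver 3→0: 0[foll,b=13,w]
e21 deliver 0→3: 3[lead,b=13,-]
e22 crash(4): 4[✗foll,b=6,-]
e23 recover(4): 4[foll,b=6,-]
e24 deliver 4→3: ·
e25 deliver 3→4: 4[foll,b=13,-]
e26 crash(3): 3[✗lead,b=13,-]
e27 timeout(3): ·
e28 deliver 2→4: ·

13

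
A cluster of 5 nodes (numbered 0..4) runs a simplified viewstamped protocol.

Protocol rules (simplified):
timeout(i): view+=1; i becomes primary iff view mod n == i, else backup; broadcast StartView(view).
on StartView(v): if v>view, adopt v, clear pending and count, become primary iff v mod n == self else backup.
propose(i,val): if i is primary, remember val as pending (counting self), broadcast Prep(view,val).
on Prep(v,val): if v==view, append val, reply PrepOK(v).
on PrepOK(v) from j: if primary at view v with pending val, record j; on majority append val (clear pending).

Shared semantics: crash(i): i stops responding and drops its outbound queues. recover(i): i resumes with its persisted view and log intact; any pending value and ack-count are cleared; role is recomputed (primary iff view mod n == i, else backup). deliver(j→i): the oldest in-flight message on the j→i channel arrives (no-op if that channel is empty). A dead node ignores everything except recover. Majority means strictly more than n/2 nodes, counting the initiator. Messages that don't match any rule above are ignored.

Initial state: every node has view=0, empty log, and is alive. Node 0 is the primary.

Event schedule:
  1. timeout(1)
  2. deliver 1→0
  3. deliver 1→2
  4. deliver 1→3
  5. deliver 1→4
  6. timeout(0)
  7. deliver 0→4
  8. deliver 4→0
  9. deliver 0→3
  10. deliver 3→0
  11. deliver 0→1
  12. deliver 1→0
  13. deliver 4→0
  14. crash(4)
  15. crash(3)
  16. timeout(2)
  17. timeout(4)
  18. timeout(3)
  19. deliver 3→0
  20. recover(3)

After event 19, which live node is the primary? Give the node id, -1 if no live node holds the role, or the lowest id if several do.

2

e1 timeout(1): 1[prim,v=1,-]
e2 deliver 1→0: 0[back,v=1,-]
e3 deliver 1→2: 2[back,v=1,-]
e4 deliver 1→3: 3[back,v=1,-]
e5 deliver 1→4: 4[back,v=1,-]
e6 timeout(0): 0[back,v=2,-]
e7 deliver 0→4: 4[back,v=2,-]
e8 deliver 4→0: ·
e9 deliver 0→3: 3[back,v=2,-]
e10 deliver 3→0: ·
e11 deliver 0→1: 1[back,v=2,-]
e12 deliver 1→0: ·
e13 deliver 4→0: ·
e14 crash(4): 4[✗back,v=2,-]
e15 crash(3): 3[✗back,v=2,-]
e16 timeout(2): 2[prim,v=2,-]
e17 timeout(4): ·
e18 timeout(3): ·
e19 deliver 3→0: ·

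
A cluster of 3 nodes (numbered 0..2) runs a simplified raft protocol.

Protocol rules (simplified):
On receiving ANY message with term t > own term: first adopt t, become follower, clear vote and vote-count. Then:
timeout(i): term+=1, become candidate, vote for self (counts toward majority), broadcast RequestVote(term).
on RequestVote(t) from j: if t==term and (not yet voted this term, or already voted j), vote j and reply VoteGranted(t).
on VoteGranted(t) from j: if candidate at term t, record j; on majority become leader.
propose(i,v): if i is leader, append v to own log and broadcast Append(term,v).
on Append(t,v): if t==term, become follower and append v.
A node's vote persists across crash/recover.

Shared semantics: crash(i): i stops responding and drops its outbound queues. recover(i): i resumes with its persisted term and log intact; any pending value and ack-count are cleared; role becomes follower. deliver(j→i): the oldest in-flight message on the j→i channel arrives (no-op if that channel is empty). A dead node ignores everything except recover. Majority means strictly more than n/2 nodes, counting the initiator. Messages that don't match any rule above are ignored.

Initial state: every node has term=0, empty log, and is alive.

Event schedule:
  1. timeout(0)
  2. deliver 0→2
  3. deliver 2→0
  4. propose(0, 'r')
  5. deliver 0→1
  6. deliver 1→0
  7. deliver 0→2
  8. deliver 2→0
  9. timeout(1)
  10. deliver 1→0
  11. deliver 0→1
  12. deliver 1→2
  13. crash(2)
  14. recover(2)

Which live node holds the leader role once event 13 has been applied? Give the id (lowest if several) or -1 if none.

1. timeout(0):  <0:cand t1 ->
2. deliver 0→2:  <2:foll t1 ->
3. deliver 2→0:  <0:lead t1 ->
4. propose(0,'r'):  <0:lead t1 r>
5. deliver 0→1:  <1:foll t1 ->
6. deliver 1→0:  nop
7. deliver 0→2:  <2:foll t1 r>
8. deliver 2→0:  nop
9. timeout(1):  <1:cand t2 ->
10. deliver 1→0:  <0:foll t2 r>
11. deliver 0→1:  nop
12. deliver 1→2:  <2:foll t2 r>
13. crash(2):  <2:✗foll t2 r>

-1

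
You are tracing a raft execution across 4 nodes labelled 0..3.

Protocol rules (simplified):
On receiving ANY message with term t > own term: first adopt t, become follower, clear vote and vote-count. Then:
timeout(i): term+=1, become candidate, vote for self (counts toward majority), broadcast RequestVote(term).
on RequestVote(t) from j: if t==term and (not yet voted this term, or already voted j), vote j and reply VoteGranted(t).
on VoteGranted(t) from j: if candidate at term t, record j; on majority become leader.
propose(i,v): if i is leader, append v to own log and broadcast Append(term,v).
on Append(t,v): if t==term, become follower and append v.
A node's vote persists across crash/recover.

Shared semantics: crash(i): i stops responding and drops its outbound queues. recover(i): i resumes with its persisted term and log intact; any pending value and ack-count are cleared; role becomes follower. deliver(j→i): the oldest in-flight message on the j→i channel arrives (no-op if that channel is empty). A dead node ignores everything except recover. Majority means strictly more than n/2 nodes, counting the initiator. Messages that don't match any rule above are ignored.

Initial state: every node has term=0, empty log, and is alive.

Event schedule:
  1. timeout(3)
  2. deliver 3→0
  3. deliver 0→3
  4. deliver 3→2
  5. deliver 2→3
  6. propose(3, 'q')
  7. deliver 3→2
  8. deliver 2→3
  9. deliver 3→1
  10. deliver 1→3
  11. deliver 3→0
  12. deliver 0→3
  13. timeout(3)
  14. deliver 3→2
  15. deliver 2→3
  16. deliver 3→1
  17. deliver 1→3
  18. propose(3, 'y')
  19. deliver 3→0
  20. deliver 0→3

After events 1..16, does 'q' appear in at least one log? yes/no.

after 1 — timeout(3): n3:cand/t1/[-]
after 2 — deliver 3→0: n0:foll/t1/[-]
after 3 — deliver 0→3: ·
after 4 — deliver 3→2: n2:foll/t1/[-]
after 5 — deliver 2→3: n3:lead/t1/[-]
after 6 — propose(3,'q'): n3:lead/t1/[q]
after 7 — deliver 3→2: n2:foll/t1/[q]
after 8 — deliver 2→3: ·
after 9 — deliver 3→1: n1:foll/t1/[-]
after 10 — deliver 1→3: ·
after 11 — deliver 3→0: n0:foll/t1/[q]
after 12 — deliver 0→3: ·
after 13 — timeout(3): n3:cand/t2/[q]
after 14 — deliver 3→2: n2:foll/t2/[q]
after 15 — deliver 2→3: ·
after 16 — deliver 3→1: n1:foll/t1/[q]

yes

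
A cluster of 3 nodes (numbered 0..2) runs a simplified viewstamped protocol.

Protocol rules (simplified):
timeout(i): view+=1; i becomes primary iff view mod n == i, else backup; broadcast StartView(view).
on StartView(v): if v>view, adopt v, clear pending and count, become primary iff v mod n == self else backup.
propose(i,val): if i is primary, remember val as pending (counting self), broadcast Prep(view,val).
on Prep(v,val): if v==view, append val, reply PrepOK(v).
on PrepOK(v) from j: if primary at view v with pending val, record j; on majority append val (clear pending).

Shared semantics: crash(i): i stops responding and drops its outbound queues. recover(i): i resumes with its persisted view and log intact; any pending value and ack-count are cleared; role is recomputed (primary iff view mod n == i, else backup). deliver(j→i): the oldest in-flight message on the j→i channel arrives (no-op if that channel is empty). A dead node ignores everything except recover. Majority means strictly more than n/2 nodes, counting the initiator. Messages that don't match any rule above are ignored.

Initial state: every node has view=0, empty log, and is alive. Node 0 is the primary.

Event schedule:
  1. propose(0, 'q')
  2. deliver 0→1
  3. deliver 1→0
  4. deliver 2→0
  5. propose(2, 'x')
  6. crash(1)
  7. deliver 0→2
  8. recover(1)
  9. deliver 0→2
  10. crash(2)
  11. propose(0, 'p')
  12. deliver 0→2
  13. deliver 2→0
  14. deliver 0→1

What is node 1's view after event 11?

after 1 — propose(0,'q'): ·
after 2 — deliver 0→1: n1:back/v0/[q]
after 3 — deliver 1→0: n0:prim/v0/[q]
after 4 — deliver 2→0: ·
after 5 — propose(2,'x'): ·
after 6 — crash(1): n1:✗back/v0/[q]
after 7 — deliver 0→2: n2:back/v0/[q]
after 8 — recover(1): n1:back/v0/[q]
after 9 — deliver 0→2: ·
after 10 — crash(2): n2:✗back/v0/[q]
after 11 — propose(0,'p'): ·

0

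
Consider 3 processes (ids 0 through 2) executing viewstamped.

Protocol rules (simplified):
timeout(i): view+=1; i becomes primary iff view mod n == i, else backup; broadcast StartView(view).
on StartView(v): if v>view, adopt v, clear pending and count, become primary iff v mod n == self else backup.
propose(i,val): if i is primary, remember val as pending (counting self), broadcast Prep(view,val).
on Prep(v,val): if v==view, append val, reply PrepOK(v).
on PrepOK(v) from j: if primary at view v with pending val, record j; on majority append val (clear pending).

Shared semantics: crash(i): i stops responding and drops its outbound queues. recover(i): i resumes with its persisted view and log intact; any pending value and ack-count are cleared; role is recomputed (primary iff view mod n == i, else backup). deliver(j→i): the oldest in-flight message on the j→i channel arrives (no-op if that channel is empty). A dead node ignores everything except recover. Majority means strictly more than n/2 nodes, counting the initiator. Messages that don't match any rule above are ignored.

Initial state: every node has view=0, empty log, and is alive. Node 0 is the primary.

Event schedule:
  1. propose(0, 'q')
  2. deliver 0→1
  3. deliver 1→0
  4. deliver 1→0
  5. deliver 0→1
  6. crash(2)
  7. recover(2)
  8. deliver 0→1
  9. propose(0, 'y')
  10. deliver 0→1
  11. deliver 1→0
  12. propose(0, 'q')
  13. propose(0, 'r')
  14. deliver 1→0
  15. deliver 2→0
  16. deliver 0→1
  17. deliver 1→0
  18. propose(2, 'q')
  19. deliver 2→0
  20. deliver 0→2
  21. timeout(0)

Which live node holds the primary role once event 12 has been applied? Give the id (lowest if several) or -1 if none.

0

[1] propose(0,'q') → ∅
[2] deliver 0→1 → N1(back v0 [q])
[3] deliver 1→0 → N0(prim v0 [q])
[4] deliver 1→0 → ∅
[5] deliver 0→1 → ∅
[6] crash(2) → N2(✗back v0 [-])
[7] recover(2) → N2(back v0 [-])
[8] deliver 0→1 → ∅
[9] propose(0,'y') → ∅
[10] deliver 0→1 → N1(back v0 [q,y])
[11] deliver 1→0 → N0(prim v0 [q,y])
[12] propose(0,'q') → ∅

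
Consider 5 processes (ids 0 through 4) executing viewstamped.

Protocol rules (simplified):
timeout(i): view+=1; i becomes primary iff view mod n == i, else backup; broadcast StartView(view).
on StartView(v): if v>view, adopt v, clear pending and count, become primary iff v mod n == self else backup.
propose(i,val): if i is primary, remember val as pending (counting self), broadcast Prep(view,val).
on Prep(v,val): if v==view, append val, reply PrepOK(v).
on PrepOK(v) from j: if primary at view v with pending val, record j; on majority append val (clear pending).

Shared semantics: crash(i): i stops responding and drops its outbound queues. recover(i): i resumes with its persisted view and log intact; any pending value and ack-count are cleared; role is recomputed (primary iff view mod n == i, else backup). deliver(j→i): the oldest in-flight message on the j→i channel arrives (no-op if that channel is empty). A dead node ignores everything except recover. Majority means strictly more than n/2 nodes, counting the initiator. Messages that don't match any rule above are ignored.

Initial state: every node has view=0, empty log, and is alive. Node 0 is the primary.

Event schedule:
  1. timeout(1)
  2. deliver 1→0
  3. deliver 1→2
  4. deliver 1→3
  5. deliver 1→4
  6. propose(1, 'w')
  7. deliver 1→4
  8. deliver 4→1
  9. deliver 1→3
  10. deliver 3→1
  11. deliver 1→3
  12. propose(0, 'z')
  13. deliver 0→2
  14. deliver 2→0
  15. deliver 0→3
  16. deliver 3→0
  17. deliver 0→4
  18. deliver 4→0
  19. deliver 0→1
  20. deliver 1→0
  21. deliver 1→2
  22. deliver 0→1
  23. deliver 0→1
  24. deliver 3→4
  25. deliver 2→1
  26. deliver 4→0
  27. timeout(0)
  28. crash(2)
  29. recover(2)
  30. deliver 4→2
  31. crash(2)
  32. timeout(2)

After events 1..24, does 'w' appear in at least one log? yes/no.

yes

[1] timeout(1) → N1(prim v1 [-])
[2] deliver 1→0 → N0(back v1 [-])
[3] deliver 1→2 → N2(back v1 [-])
[4] deliver 1→3 → N3(back v1 [-])
[5] deliver 1→4 → N4(back v1 [-])
[6] propose(1,'w') → ∅
[7] deliver 1→4 → N4(back v1 [w])
[8] deliver 4→1 → ∅
[9] deliver 1→3 → N3(back v1 [w])
[10] deliver 3→1 → N1(prim v1 [w])
[11] deliver 1→3 → ∅
[12] propose(0,'z') → ∅
[13] deliver 0→2 → ∅
[14] deliver 2→0 → ∅
[15] deliver 0→3 → ∅
[16] deliver 3→0 → ∅
[17] deliver 0→4 → ∅
[18] deliver 4→0 → ∅
[19] deliver 0→1 → ∅
[20] deliver 1→0 → N0(back v1 [w])
[21] deliver 1→2 → N2(back v1 [w])
[22] deliver 0→1 → ∅
[23] deliver 0→1 → ∅
[24] deliver 3→4 → ∅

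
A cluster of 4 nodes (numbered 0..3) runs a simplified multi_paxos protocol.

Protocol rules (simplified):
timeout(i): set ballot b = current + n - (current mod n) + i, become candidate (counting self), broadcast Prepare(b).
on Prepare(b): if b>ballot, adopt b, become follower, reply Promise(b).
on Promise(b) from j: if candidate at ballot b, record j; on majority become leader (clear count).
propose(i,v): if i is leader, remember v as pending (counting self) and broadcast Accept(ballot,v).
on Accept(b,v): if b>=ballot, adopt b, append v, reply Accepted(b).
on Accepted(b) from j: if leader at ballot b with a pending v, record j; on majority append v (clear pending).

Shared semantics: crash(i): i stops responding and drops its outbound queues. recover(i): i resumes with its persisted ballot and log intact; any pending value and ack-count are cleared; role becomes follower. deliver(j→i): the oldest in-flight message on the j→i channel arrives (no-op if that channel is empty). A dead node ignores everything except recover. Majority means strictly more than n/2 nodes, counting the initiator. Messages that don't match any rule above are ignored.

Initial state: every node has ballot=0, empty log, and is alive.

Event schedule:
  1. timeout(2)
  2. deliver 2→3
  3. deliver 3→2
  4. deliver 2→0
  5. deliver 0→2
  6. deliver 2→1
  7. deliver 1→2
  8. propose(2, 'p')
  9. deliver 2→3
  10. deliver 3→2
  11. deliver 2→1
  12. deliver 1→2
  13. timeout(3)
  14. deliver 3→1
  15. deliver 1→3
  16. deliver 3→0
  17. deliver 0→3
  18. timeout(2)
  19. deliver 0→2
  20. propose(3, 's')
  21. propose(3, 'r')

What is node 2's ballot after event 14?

6

step 1 timeout(2): 2={cand,b=6,log=-}
step 2 deliver 2→3: 3={foll,b=6,log=-}
step 3 deliver 3→2: —
step 4 deliver 2→0: 0={foll,b=6,log=-}
step 5 deliver 0→2: 2={lead,b=6,log=-}
step 6 deliver 2→1: 1={foll,b=6,log=-}
step 7 deliver 1→2: —
step 8 propose(2,'p'): —
step 9 deliver 2→3: 3={foll,b=6,log=p}
step 10 deliver 3→2: —
step 11 deliver 2→1: 1={foll,b=6,log=p}
step 12 deliver 1→2: 2={lead,b=6,log=p}
step 13 timeout(3): 3={cand,b=11,log=p}
step 14 deliver 3→1: 1={foll,b=11,log=p}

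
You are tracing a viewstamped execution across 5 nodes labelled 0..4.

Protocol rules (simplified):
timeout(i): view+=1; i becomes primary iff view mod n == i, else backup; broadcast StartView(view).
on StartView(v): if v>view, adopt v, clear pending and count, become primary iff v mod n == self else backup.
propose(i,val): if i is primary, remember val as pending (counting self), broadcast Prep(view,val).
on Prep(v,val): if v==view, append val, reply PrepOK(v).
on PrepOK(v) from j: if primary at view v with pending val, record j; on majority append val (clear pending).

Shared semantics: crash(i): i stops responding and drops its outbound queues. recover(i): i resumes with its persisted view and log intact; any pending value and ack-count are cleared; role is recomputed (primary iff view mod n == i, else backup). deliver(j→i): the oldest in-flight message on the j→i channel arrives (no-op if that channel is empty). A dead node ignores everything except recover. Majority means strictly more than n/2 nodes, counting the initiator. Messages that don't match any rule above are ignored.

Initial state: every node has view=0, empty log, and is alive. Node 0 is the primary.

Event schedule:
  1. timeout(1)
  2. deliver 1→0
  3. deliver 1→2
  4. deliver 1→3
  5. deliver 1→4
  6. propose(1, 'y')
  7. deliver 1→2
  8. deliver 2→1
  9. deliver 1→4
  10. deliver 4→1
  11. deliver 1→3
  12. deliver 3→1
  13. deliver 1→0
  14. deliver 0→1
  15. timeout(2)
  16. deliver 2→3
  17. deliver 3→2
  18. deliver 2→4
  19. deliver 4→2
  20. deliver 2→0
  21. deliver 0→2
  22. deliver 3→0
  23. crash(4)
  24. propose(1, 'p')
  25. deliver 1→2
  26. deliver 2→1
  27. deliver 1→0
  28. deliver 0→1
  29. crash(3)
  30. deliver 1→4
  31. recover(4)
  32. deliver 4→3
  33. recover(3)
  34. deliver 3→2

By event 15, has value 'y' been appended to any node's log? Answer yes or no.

yes

e1 timeout(1): 1[prim,v=1,-]
e2 deliver 1→0: 0[back,v=1,-]
e3 deliver 1→2: 2[back,v=1,-]
e4 deliver 1→3: 3[back,v=1,-]
e5 deliver 1→4: 4[back,v=1,-]
e6 propose(1,'y'): ·
e7 deliver 1→2: 2[back,v=1,y]
e8 deliver 2→1: ·
e9 deliver 1→4: 4[back,v=1,y]
e10 deliver 4→1: 1[prim,v=1,y]
e11 deliver 1→3: 3[back,v=1,y]
e12 deliver 3→1: ·
e13 deliver 1→0: 0[back,v=1,y]
e14 deliver 0→1: ·
e15 timeout(2): 2[prim,v=2,y]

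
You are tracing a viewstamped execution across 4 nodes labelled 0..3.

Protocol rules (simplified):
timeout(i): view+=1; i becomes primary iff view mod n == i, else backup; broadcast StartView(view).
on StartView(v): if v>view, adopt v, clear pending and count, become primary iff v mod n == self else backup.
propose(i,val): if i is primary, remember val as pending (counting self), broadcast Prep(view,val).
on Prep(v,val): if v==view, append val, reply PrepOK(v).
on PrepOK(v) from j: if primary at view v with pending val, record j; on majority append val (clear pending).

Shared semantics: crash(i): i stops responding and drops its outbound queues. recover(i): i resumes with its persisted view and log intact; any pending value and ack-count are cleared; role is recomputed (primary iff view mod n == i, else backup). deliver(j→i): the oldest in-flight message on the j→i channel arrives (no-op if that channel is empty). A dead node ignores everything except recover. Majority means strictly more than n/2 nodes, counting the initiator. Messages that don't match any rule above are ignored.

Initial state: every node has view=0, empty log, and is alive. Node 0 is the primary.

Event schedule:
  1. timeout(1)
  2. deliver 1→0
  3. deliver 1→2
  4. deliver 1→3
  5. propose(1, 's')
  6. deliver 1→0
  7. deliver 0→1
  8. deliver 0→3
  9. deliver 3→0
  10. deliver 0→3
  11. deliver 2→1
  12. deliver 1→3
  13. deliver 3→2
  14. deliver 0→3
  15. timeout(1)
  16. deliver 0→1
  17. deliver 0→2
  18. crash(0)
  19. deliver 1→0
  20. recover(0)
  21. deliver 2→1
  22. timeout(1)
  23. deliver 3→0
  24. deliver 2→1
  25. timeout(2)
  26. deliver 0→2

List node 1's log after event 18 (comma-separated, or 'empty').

e1 timeout(1): 1[prim,v=1,-]
e2 deliver 1→0: 0[back,v=1,-]
e3 deliver 1→2: 2[back,v=1,-]
e4 deliver 1→3: 3[back,v=1,-]
e5 propose(1,'s'): ·
e6 deliver 1→0: 0[back,v=1,s]
e7 deliver 0→1: ·
e8 deliver 0→3: ·
e9 deliver 3→0: ·
e10 deliver 0→3: ·
e11 deliver 2→1: ·
e12 deliver 1→3: 3[back,v=1,s]
e13 deliver 3→2: ·
e14 deliver 0→3: ·
e15 timeout(1): 1[back,v=2,-]
e16 deliver 0→1: ·
e17 deliver 0→2: ·
e18 crash(0): 0[✗back,v=1,s]

empty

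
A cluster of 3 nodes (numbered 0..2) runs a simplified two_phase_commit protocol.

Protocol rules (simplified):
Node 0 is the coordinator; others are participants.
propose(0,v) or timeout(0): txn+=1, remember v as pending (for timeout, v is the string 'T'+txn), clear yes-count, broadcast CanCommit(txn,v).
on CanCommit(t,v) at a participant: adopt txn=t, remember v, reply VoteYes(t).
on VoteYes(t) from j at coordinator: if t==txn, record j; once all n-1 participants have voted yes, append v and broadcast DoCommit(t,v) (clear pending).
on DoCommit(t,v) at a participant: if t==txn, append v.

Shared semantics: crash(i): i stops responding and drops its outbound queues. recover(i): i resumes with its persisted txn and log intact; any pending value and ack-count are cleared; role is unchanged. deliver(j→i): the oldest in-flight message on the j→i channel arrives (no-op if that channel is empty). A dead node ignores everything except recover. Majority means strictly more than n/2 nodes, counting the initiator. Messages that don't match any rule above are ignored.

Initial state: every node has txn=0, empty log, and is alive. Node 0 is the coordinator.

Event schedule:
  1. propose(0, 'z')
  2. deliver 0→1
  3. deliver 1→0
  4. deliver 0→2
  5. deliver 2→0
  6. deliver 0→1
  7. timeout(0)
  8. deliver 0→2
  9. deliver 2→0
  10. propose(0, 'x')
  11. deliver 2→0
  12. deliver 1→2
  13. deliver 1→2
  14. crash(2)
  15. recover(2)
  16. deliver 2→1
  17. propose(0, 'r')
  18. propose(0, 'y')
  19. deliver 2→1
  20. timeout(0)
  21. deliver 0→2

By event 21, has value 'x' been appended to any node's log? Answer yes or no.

no

1. propose(0,'z'):  <0:coor t1 ->
2. deliver 0→1:  <1:part t1 ->
3. deliver 1→0:  nop
4. deliver 0→2:  <2:part t1 ->
5. deliver 2→0:  <0:coor t1 z>
6. deliver 0→1:  <1:part t1 z>
7. timeout(0):  <0:coor t2 z>
8. deliver 0→2:  <2:part t1 z>
9. deliver 2→0:  nop
10. propose(0,'x'):  <0:coor t3 z>
11. deliver 2→0:  nop
12. deliver 1→2:  nop
13. deliver 1→2:  nop
14. crash(2):  <2:✗part t1 z>
15. recover(2):  <2:part t1 z>
16. deliver 2→1:  nop
17. propose(0,'r'):  <0:coor t4 z>
18. propose(0,'y'):  <0:coor t5 z>
19. deliver 2→1:  nop
20. timeout(0):  <0:coor t6 z>
21. deliver 0→2:  <2:part t2 z>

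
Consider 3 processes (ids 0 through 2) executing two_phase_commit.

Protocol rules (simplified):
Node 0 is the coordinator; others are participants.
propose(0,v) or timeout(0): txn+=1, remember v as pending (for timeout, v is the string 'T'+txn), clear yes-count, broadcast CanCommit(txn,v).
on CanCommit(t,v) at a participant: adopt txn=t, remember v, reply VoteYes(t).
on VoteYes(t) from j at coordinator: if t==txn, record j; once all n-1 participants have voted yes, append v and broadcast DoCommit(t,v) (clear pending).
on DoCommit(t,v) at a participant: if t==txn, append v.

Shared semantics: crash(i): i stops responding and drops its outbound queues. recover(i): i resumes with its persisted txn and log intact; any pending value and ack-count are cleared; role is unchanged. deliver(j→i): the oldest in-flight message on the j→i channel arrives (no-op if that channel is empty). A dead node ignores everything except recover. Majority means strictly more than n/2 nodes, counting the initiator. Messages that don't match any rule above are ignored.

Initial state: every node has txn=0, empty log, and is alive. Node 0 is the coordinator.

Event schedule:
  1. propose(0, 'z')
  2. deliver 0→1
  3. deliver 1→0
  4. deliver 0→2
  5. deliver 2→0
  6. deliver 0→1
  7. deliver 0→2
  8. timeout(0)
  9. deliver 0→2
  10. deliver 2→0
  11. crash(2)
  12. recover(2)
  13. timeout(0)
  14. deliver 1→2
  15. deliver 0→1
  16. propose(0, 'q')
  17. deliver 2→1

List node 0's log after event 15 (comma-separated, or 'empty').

after 1 — propose(0,'z'): n0:coor/t1/[-]
after 2 — deliver 0→1: n1:part/t1/[-]
after 3 — deliver 1→0: ·
after 4 — deliver 0→2: n2:part/t1/[-]
after 5 — deliver 2→0: n0:coor/t1/[z]
after 6 — deliver 0→1: n1:part/t1/[z]
after 7 — deliver 0→2: n2:part/t1/[z]
after 8 — timeout(0): n0:coor/t2/[z]
after 9 — deliver 0→2: n2:part/t2/[z]
after 10 — deliver 2→0: ·
after 11 — crash(2): n2:✗part/t2/[z]
after 12 — recover(2): n2:part/t2/[z]
after 13 — timeout(0): n0:coor/t3/[z]
after 14 — deliver 1→2: ·
after 15 — deliver 0→1: n1:part/t2/[z]

z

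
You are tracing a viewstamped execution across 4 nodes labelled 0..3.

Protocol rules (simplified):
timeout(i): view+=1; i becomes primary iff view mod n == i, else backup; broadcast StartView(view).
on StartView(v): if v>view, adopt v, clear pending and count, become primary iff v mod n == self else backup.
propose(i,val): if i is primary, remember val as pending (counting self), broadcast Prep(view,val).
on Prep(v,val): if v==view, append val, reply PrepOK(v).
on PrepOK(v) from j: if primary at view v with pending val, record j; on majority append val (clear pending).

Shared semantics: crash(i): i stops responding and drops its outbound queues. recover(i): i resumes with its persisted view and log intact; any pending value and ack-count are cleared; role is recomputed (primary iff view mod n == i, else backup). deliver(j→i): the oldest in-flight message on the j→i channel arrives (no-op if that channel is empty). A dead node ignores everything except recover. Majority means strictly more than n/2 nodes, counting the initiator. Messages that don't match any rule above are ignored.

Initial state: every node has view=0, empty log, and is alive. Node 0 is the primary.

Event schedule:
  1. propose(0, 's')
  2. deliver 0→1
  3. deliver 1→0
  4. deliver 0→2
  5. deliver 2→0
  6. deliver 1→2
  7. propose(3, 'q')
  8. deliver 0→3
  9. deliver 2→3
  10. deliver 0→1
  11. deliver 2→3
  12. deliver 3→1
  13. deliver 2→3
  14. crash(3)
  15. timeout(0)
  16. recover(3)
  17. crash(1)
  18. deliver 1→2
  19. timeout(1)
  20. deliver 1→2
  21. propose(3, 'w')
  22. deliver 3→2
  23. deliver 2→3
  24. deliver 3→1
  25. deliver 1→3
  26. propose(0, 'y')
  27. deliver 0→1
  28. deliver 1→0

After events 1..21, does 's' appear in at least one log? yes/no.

[1] propose(0,'s') → ∅
[2] deliver 0→1 → N1(back v0 [s])
[3] deliver 1→0 → ∅
[4] deliver 0→2 → N2(back v0 [s])
[5] deliver 2→0 → N0(prim v0 [s])
[6] deliver 1→2 → ∅
[7] propose(3,'q') → ∅
[8] deliver 0→3 → N3(back v0 [s])
[9] deliver 2→3 → ∅
[10] deliver 0→1 → ∅
[11] deliver 2→3 → ∅
[12] deliver 3→1 → ∅
[13] deliver 2→3 → ∅
[14] crash(3) → N3(✗back v0 [s])
[15] timeout(0) → N0(back v1 [s])
[16] recover(3) → N3(back v0 [s])
[17] crash(1) → N1(✗back v0 [s])
[18] deliver 1→2 → ∅
[19] timeout(1) → ∅
[20] deliver 1→2 → ∅
[21] propose(3,'w') → ∅

yes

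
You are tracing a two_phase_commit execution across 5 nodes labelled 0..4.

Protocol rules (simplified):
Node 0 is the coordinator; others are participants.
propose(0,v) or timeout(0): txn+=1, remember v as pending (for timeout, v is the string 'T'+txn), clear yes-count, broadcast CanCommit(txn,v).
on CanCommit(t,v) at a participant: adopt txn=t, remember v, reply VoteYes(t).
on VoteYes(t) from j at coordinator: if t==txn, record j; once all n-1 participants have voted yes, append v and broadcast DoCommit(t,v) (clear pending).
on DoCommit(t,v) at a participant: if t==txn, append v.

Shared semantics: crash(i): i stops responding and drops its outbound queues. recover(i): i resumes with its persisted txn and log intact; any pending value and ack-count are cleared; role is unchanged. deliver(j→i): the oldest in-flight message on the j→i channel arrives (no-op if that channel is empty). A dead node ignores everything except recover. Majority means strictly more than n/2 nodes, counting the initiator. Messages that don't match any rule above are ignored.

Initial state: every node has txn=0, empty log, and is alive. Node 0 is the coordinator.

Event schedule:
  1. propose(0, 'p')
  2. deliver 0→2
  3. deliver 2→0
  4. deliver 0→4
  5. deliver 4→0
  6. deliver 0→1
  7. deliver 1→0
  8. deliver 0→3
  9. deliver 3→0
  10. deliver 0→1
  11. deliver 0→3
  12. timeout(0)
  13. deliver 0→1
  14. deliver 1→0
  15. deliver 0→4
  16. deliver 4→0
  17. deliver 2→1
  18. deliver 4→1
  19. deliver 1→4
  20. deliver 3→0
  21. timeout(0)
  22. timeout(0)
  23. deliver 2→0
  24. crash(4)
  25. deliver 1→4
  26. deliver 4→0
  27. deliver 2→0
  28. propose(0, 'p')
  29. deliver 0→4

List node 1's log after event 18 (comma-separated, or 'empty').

p

after 1 — propose(0,'p'): n0:coor/t1/[-]
after 2 — deliver 0→2: n2:part/t1/[-]
after 3 — deliver 2→0: ·
after 4 — deliver 0→4: n4:part/t1/[-]
after 5 — deliver 4→0: ·
after 6 — deliver 0→1: n1:part/t1/[-]
after 7 — deliver 1→0: ·
after 8 — deliver 0→3: n3:part/t1/[-]
after 9 — deliver 3→0: n0:coor/t1/[p]
after 10 — deliver 0→1: n1:part/t1/[p]
after 11 — deliver 0→3: n3:part/t1/[p]
after 12 — timeout(0): n0:coor/t2/[p]
after 13 — deliver 0→1: n1:part/t2/[p]
after 14 — deliver 1→0: ·
after 15 — deliver 0→4: n4:part/t1/[p]
after 16 — deliver 4→0: ·
after 17 — deliver 2→1: ·
after 18 — deliver 4→1: ·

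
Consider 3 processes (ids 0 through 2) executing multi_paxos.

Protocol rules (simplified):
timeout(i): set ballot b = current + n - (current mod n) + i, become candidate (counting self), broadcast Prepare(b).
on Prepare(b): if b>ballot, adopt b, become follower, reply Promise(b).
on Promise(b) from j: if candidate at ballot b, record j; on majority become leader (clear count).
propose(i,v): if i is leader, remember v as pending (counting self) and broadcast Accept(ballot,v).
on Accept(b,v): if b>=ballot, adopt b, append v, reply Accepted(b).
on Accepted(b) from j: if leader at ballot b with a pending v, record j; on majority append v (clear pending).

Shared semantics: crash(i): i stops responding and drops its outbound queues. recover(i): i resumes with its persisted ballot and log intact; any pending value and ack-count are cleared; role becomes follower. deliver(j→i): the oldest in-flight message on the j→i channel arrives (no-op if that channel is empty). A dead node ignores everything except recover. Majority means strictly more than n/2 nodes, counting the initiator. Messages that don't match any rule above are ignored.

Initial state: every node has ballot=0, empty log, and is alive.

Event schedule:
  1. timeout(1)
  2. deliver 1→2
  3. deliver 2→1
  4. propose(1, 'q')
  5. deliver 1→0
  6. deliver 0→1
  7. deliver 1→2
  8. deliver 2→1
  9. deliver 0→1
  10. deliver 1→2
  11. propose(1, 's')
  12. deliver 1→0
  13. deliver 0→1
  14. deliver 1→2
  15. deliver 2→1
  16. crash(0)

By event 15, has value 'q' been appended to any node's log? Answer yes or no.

[1] timeout(1) → N1(cand b4 [-])
[2] deliver 1→2 → N2(foll b4 [-])
[3] deliver 2→1 → N1(lead b4 [-])
[4] propose(1,'q') → ∅
[5] deliver 1→0 → N0(foll b4 [-])
[6] deliver 0→1 → ∅
[7] deliver 1→2 → N2(foll b4 [q])
[8] deliver 2→1 → N1(lead b4 [q])
[9] deliver 0→1 → ∅
[10] deliver 1→2 → ∅
[11] propose(1,'s') → ∅
[12] deliver 1→0 → N0(foll b4 [q])
[13] deliver 0→1 → N1(lead b4 [q,s])
[14] deliver 1→2 → N2(foll b4 [q,s])
[15] deliver 2→1 → ∅

yes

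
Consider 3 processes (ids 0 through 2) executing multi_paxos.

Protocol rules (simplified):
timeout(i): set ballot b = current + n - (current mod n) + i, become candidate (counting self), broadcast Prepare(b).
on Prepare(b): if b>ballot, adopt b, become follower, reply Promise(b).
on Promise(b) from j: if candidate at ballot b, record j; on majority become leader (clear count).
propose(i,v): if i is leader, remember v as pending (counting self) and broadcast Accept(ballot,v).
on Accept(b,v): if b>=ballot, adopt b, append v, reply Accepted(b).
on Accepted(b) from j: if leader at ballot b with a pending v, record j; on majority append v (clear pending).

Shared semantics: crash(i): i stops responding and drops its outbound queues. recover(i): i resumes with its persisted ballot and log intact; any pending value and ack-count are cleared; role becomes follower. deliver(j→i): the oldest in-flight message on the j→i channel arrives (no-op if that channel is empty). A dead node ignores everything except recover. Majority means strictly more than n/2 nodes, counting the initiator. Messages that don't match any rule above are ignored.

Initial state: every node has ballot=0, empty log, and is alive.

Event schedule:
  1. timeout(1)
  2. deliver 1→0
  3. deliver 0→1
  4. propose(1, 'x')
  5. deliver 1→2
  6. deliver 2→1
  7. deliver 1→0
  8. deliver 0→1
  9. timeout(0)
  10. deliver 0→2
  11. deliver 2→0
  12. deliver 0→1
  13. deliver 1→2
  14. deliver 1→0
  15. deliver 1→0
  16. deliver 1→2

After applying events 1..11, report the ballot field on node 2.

6

1. timeout(1):  <1:cand b4 ->
2. deliver 1→0:  <0:foll b4 ->
3. deliver 0→1:  <1:lead b4 ->
4. propose(1,'x'):  nop
5. deliver 1→2:  <2:foll b4 ->
6. deliver 2→1:  nop
7. deliver 1→0:  <0:foll b4 x>
8. deliver 0→1:  <1:lead b4 x>
9. timeout(0):  <0:cand b6 x>
10. deliver 0→2:  <2:foll b6 ->
11. deliver 2→0:  <0:lead b6 x>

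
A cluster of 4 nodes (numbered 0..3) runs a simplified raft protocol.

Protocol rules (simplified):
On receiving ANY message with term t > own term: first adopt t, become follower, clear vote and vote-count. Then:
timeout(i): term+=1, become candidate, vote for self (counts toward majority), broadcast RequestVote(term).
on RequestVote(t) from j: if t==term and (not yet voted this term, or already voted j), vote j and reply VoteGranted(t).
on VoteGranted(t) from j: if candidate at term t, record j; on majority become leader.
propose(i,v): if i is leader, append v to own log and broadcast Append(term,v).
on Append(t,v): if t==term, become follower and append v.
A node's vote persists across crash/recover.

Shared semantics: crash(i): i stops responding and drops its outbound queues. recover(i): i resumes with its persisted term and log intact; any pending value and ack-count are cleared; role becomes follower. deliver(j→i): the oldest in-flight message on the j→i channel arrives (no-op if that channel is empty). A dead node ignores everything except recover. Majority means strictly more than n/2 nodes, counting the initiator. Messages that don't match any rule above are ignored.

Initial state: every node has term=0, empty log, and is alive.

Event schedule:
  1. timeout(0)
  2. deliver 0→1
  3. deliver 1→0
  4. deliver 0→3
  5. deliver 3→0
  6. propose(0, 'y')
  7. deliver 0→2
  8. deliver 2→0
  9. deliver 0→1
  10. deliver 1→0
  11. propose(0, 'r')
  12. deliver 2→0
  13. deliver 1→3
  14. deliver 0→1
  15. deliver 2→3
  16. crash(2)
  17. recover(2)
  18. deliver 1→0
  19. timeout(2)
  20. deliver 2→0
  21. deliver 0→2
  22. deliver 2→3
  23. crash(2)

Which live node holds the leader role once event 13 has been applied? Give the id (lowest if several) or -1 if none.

0

[1] timeout(0) → N0(cand t1 [-])
[2] deliver 0→1 → N1(foll t1 [-])
[3] deliver 1→0 → ∅
[4] deliver 0→3 → N3(foll t1 [-])
[5] deliver 3→0 → N0(lead t1 [-])
[6] propose(0,'y') → N0(lead t1 [y])
[7] deliver 0→2 → N2(foll t1 [-])
[8] deliver 2→0 → ∅
[9] deliver 0→1 → N1(foll t1 [y])
[10] deliver 1→0 → ∅
[11] propose(0,'r') → N0(lead t1 [y,r])
[12] deliver 2→0 → ∅
[13] deliver 1→3 → ∅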